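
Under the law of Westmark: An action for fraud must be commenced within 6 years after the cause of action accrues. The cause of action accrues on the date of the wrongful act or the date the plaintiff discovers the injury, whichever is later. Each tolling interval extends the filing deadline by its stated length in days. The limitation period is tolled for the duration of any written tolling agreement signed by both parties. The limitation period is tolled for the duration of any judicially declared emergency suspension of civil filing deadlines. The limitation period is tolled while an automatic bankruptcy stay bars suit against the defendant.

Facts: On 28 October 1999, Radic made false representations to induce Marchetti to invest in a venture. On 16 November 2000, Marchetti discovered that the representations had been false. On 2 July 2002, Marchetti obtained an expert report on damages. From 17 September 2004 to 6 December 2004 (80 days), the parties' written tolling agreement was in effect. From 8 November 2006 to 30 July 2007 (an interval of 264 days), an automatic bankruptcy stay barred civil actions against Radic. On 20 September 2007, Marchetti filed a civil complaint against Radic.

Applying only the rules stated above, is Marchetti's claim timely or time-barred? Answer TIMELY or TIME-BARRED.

TIMELY

Taking the later of the act (28 October 1999) and discovery (16 November 2000), the claim accrued on 16 November 2000.
6 years from 16 November 2000 is 16 November 2006.
The written tolling agreement from 17 September 2004 to 6 December 2004 tolled the period for 80 days, extending the deadline to 4 February 2007.
The automatic bankruptcy stay from 8 November 2006 to 30 July 2007 tolled the period for 264 days, extending the deadline to 26 October 2007.
The other events in the timeline have no effect on the limitation period under the stated rules.
The 20 September 2007 filing precedes the 26 October 2007 deadline; the claim is timely.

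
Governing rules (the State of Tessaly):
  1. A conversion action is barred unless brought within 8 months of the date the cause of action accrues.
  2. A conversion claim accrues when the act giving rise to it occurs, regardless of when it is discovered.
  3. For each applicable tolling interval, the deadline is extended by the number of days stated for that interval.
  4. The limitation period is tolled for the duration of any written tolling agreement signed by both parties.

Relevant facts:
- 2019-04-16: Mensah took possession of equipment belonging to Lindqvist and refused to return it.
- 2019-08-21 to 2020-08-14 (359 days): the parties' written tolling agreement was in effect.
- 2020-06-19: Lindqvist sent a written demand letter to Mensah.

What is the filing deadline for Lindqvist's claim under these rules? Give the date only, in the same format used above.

2020-12-09

The limitation period began to run on 2019-04-16.
8 months from 2019-04-16 is 2019-12-16.
Because the written tolling agreement ran from 2019-08-21 to 2020-08-14, the deadline is extended by 359 days to 2020-12-09.
The other events in the timeline have no effect on the limitation period under the stated rules.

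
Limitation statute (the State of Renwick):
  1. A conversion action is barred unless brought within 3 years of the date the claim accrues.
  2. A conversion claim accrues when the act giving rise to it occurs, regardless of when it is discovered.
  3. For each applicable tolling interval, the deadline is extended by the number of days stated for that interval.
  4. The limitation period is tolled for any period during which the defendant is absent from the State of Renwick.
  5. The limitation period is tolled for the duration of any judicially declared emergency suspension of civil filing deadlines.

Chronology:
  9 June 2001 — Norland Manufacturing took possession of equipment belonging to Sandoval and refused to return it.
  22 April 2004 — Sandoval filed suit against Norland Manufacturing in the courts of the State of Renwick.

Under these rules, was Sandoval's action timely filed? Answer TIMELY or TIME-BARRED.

TIMELY

The claim accrued on 9 June 2001, when the wrongful act occurred.
Adding the 3 years base period to 9 June 2001 gives a deadline of 9 June 2004, before any tolling.
The 22 April 2004 filing precedes the 9 June 2004 deadline; the claim is timely.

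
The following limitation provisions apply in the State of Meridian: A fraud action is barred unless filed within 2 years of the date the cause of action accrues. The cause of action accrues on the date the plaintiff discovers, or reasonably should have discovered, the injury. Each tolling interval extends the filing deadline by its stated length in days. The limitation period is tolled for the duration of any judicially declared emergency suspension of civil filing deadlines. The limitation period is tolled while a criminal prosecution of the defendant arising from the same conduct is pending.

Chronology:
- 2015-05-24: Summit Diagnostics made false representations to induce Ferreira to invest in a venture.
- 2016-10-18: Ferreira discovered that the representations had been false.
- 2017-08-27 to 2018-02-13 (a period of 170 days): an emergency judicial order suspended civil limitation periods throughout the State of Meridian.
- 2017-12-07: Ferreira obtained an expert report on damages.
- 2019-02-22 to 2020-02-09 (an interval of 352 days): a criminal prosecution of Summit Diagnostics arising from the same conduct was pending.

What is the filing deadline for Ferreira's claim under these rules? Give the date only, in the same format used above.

2020-03-23

Accrual is tied to discovery, so the period began on 2016-10-18 rather than on 2015-05-24 when the act occurred.
Adding the 2 years base period to 2016-10-18 gives a deadline of 2018-10-18, before any tolling.
The emergency suspension of filing deadlines from 2017-08-27 to 2018-02-13 tolled the period for 170 days, extending the deadline to 2019-04-06.
The pending criminal prosecution from 2019-02-22 to 2020-02-09 tolled the period for 352 days, extending the deadline to 2020-03-23.
The other events in the timeline have no effect on the limitation period under the stated rules.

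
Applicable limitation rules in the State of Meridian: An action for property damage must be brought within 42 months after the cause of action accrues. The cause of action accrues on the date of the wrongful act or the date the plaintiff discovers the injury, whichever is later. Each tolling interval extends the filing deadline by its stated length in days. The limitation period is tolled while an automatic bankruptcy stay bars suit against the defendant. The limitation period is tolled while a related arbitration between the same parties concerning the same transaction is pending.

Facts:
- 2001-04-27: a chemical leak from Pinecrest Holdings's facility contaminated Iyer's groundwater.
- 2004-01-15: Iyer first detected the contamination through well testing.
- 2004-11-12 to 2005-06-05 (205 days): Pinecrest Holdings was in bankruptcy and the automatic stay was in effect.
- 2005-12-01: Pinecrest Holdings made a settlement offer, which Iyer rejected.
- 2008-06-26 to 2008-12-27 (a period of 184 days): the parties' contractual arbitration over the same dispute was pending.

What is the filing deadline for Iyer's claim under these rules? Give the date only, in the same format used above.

Because discovery on 2004-01-15 post-dates the 2001-04-27 act, accrual under the later-of rule falls on 2004-01-15.
42 months from 2004-01-15 is 2007-07-15.
The period was tolled for 205 days by the automatic bankruptcy stay (2004-11-12 to 2005-06-05), pushing the deadline to 2008-02-05.
The pending related arbitration from 2008-06-26 to 2008-12-27 began after the period had already run on 2008-02-05, so it has no tolling effect.
Nothing else in the chronology tolls or restarts the period.

2008-02-05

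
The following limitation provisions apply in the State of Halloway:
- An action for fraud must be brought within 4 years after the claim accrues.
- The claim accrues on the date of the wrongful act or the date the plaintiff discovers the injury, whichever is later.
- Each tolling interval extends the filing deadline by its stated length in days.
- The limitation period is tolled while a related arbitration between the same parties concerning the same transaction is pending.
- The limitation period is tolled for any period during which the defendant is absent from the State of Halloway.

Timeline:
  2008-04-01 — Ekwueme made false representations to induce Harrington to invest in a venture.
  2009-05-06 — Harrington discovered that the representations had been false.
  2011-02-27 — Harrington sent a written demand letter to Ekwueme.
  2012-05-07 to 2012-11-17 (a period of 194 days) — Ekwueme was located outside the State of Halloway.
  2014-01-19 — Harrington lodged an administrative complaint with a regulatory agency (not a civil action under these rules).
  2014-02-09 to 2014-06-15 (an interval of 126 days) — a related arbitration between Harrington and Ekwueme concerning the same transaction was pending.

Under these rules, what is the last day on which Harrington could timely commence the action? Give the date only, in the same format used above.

The claim accrued on 2009-05-06 — the later of the 2008-04-01 act and the 2009-05-06 discovery.
4 years from 2009-05-06 is 2013-05-06.
The period was tolled for 194 days by the defendant's absence from the jurisdiction (2012-05-07 to 2012-11-17), pushing the deadline to 2013-11-16.
By the time the pending related arbitration began on 2014-02-09, the limitation period had already expired on 2013-11-16; that interval cannot revive it.
The other events in the timeline have no effect on the limitation period under the stated rules.

2013-11-16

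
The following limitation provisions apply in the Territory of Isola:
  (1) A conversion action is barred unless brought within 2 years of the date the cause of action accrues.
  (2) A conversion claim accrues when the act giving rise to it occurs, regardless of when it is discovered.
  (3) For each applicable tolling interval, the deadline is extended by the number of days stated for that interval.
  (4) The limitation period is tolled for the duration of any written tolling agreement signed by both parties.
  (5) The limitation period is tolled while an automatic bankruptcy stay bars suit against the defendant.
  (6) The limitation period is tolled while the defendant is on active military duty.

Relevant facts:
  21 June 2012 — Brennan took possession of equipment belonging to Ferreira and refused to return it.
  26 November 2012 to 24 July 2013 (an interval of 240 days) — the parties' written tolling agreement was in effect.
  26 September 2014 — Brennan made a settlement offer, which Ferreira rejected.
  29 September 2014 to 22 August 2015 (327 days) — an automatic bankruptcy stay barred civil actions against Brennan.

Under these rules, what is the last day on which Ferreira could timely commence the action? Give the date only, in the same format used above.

The claim accrued on 21 June 2012, when the wrongful act occurred.
Adding the 2 years base period to 21 June 2012 gives a deadline of 21 June 2014, before any tolling.
Because the written tolling agreement ran from 26 November 2012 to 24 July 2013, the deadline is extended by 240 days to 16 February 2015.
The automatic bankruptcy stay from 29 September 2014 to 22 August 2015 tolled the period for 327 days, extending the deadline to 9 January 2016.
The other events in the timeline have no effect on the limitation period under the stated rules.

9 January 2016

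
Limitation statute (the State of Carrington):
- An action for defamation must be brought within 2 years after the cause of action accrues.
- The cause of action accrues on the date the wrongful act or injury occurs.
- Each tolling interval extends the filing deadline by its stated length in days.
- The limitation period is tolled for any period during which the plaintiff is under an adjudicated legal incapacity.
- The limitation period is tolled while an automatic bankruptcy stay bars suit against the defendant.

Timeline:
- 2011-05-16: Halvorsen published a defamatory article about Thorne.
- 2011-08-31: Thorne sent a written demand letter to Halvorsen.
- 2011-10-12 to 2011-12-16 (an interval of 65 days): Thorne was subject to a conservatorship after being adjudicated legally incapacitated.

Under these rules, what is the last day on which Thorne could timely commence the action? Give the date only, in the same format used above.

2013-07-20

The cause of action accrued on 2011-05-16, the date of the act.
The untolled deadline — 2 years after 2011-05-16 — is 2013-05-16.
Because the plaintiff's legal incapacity ran from 2011-10-12 to 2011-12-16, the deadline is extended by 65 days to 2013-07-20.
Nothing else in the chronology tolls or restarts the period.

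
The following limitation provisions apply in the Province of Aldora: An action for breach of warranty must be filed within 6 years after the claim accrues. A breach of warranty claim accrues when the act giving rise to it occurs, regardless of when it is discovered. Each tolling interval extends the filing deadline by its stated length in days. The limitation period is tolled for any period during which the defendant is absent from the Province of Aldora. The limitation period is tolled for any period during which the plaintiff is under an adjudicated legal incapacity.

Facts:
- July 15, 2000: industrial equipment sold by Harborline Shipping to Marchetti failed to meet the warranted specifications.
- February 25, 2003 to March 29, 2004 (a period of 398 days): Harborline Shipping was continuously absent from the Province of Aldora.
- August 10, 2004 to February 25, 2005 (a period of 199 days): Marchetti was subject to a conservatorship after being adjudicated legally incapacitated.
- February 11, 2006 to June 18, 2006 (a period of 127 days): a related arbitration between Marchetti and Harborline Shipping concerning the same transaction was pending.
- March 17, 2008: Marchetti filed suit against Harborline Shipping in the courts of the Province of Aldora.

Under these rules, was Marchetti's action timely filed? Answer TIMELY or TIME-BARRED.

The claim accrued on July 15, 2000, the date of the act.
The untolled deadline — 6 years after July 15, 2000 — is July 15, 2006.
Because the defendant's absence from the jurisdiction ran from February 25, 2003 to March 29, 2004, the deadline is extended by 398 days to August 17, 2007.
Because the plaintiff's legal incapacity ran from August 10, 2004 to February 25, 2005, the deadline is extended by 199 days to March 3, 2008.
No stated provision tolls the period for a pending arbitration, so the interval from February 11, 2006 to June 18, 2006 has no effect on the deadline.
The March 17, 2008 filing falls after the March 3, 2008 deadline; the claim is time-barred.

TIME-BARRED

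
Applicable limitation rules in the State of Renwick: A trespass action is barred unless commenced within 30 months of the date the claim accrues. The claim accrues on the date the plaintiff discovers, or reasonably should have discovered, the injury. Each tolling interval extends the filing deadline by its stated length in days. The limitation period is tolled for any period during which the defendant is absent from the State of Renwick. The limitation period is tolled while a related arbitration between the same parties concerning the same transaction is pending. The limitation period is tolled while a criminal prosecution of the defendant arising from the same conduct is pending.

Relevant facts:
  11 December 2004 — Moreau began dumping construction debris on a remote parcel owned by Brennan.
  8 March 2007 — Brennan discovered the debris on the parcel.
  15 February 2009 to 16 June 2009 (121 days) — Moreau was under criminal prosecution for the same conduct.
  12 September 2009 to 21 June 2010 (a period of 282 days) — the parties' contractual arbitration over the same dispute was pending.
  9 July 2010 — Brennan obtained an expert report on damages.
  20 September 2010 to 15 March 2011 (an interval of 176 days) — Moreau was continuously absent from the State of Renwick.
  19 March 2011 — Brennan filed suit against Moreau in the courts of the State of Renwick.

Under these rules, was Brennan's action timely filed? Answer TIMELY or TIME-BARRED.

TIMELY

The claim did not accrue until Brennan discovered the injury on 8 March 2007; the 11 December 2004 act date does not start the clock under the stated rule.
Adding the 30 months base period to 8 March 2007 gives a deadline of 8 September 2009, before any tolling.
The pending criminal prosecution from 15 February 2009 to 16 June 2009 tolled the period for 121 days, extending the deadline to 7 January 2010.
Because the pending related arbitration ran from 12 September 2009 to 21 June 2010, the deadline is extended by 282 days to 16 October 2010.
Because the defendant's absence from the jurisdiction ran from 20 September 2010 to 15 March 2011, the deadline is extended by 176 days to 10 April 2011.
Nothing else in the chronology tolls or restarts the period.
The 19 March 2011 filing precedes the 10 April 2011 deadline; the claim is timely.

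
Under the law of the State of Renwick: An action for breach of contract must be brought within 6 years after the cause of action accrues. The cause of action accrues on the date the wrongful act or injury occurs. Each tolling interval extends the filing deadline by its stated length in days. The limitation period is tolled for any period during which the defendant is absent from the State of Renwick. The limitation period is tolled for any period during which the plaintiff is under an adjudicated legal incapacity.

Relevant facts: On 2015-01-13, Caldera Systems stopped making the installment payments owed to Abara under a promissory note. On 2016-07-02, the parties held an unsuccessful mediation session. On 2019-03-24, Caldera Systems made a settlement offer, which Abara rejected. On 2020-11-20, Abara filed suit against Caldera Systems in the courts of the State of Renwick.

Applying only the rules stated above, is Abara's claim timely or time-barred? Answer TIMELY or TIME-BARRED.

The claim accrued on 2015-01-13, when the wrongful act occurred.
6 years from 2015-01-13 is 2021-01-13.
The other events in the timeline have no effect on the limitation period under the stated rules.
The 2020-11-20 filing precedes the 2021-01-13 deadline; the claim is timely.

TIMELY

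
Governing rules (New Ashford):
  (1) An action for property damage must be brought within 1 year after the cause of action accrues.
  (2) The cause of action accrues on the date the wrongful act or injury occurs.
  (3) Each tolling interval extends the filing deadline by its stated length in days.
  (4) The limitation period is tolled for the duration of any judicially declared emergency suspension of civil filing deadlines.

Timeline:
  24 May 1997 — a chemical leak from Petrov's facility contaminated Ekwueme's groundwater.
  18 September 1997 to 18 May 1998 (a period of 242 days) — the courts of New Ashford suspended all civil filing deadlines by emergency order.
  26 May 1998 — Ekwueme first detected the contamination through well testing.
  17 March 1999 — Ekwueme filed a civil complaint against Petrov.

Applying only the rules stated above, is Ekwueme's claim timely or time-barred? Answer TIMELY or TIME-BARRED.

TIME-BARRED

The claim accrued on 24 May 1997, when the wrongful act occurred; under the stated occurrence rule the 26 May 1998 discovery does not delay accrual.
The untolled deadline — 1 year after 24 May 1997 — is 24 May 1998.
The period was tolled for 242 days by the emergency suspension of filing deadlines (18 September 1997 to 18 May 1998), pushing the deadline to 21 January 1999.
Filing on 17 March 1999 missed the 21 January 1999 deadline — the action is time-barred.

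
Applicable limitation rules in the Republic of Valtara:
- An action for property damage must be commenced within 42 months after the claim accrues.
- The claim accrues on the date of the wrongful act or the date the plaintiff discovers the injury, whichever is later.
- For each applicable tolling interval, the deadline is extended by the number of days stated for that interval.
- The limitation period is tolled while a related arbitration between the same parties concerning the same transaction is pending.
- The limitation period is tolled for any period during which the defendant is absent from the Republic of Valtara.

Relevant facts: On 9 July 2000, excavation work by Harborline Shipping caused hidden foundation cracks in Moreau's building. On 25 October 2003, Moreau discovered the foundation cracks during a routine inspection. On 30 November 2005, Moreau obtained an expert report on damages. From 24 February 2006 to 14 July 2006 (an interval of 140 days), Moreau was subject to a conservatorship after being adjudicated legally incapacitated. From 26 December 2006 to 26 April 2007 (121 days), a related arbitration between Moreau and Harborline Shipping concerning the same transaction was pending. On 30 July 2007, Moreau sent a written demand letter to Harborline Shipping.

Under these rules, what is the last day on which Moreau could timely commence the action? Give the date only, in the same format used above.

Because discovery on 25 October 2003 post-dates the 9 July 2000 act, accrual under the later-of rule falls on 25 October 2003.
42 months from 25 October 2003 is 25 April 2007.
The period was tolled for 121 days by the pending related arbitration (26 December 2006 to 26 April 2007), pushing the deadline to 24 August 2007.
No stated provision tolls the period for the plaintiff's incapacity, so the interval from 24 February 2006 to 14 July 2006 has no effect on the deadline.
The other events in the timeline have no effect on the limitation period under the stated rules.

24 August 2007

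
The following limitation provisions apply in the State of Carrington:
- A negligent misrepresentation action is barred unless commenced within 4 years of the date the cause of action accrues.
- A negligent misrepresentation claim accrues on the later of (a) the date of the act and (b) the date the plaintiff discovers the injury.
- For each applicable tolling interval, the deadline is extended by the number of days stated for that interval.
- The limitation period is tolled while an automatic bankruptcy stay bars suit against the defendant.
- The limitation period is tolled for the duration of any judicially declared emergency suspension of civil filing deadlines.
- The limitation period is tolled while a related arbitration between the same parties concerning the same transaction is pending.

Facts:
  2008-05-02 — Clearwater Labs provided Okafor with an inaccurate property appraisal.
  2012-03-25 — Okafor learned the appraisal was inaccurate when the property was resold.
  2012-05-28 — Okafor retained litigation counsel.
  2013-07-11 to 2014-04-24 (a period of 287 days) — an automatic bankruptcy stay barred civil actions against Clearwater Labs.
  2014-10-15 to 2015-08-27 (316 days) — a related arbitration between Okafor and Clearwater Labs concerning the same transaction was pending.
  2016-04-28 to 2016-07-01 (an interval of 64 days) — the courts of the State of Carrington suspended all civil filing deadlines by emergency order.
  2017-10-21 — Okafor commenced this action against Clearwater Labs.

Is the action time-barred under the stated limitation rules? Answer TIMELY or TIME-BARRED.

TIMELY

Because discovery on 2012-03-25 post-dates the 2008-05-02 act, accrual under the later-of rule falls on 2012-03-25.
Adding the 4 years base period to 2012-03-25 gives a deadline of 2016-03-25, before any tolling.
Because the automatic bankruptcy stay ran from 2013-07-11 to 2014-04-24, the deadline is extended by 287 days to 2017-01-06.
Because the pending related arbitration ran from 2014-10-15 to 2015-08-27, the deadline is extended by 316 days to 2017-11-18.
The emergency suspension of filing deadlines from 2016-04-28 to 2016-07-01 tolled the period for 64 days, extending the deadline to 2018-01-21.
The other events in the timeline have no effect on the limitation period under the stated rules.
The 2017-10-21 filing precedes the 2018-01-21 deadline; the claim is timely.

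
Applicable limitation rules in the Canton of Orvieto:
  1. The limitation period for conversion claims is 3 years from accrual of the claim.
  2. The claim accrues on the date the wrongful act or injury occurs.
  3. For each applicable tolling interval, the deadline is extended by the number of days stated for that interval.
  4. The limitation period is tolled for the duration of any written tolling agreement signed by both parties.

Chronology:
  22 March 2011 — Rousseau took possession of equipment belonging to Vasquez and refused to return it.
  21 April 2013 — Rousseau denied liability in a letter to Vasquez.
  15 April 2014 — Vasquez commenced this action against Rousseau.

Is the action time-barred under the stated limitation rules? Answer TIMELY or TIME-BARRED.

TIME-BARRED

The limitation period began to run on 22 March 2011.
3 years from 22 March 2011 is 22 March 2014.
None of the other events listed affects the running of the period under the stated rules.
Vasquez filed on 15 April 2014, after the 22 March 2014 deadline, so the action is time-barred.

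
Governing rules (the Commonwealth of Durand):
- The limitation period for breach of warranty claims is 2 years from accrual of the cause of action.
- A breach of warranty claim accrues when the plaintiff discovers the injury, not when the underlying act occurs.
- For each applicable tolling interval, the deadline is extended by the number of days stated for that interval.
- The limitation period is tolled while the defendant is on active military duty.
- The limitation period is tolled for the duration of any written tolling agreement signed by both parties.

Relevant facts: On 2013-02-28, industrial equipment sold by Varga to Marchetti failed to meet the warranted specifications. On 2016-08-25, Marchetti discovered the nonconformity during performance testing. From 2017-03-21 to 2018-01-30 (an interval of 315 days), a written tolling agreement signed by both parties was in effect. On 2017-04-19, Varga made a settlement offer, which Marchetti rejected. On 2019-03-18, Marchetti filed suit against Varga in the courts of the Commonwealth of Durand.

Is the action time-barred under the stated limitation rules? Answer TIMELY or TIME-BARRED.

Under the discovery rule, the claim accrued on 2016-08-25, when Marchetti discovered the injury — not on the 2013-02-28 date of the underlying act.
Adding the 2 years base period to 2016-08-25 gives a deadline of 2018-08-25, before any tolling.
The written tolling agreement from 2017-03-21 to 2018-01-30 tolled the period for 315 days, extending the deadline to 2019-07-06.
The other events in the timeline have no effect on the limitation period under the stated rules.
The 2019-03-18 filing precedes the 2019-07-06 deadline; the claim is timely.

TIMELY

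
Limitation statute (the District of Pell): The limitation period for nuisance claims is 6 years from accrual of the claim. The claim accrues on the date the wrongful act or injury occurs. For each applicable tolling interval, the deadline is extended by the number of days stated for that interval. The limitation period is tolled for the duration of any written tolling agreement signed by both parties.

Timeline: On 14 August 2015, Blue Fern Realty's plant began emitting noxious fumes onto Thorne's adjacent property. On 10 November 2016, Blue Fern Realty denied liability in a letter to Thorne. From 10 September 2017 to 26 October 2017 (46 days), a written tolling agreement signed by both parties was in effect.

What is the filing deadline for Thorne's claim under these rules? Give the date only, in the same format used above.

The limitation period began to run on 14 August 2015.
The untolled deadline — 6 years after 14 August 2015 — is 14 August 2021.
The period was tolled for 46 days by the written tolling agreement (10 September 2017 to 26 October 2017), pushing the deadline to 29 September 2021.
Nothing else in the chronology tolls or restarts the period.

29 September 2021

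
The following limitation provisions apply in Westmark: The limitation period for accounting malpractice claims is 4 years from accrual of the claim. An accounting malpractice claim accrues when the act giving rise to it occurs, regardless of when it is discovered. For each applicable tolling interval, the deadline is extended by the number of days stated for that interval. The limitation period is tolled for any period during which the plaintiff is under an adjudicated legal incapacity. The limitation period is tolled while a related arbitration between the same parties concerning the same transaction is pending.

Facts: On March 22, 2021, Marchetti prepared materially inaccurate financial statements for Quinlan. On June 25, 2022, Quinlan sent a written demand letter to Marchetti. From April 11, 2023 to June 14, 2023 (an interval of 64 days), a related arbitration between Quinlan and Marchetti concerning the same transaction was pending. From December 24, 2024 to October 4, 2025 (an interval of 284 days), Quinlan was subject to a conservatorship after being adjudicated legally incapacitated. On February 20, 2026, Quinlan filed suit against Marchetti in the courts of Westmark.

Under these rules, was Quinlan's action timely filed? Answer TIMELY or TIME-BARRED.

TIMELY

The claim accrued on March 22, 2021, when the wrongful act occurred.
Adding the 4 years base period to March 22, 2021 gives a deadline of March 22, 2025, before any tolling.
The pending related arbitration from April 11, 2023 to June 14, 2023 tolled the period for 64 days, extending the deadline to May 25, 2025.
Because the plaintiff's legal incapacity ran from December 24, 2024 to October 4, 2025, the deadline is extended by 284 days to March 5, 2026.
Nothing else in the chronology tolls or restarts the period.
The February 20, 2026 filing precedes the March 5, 2026 deadline; the claim is timely.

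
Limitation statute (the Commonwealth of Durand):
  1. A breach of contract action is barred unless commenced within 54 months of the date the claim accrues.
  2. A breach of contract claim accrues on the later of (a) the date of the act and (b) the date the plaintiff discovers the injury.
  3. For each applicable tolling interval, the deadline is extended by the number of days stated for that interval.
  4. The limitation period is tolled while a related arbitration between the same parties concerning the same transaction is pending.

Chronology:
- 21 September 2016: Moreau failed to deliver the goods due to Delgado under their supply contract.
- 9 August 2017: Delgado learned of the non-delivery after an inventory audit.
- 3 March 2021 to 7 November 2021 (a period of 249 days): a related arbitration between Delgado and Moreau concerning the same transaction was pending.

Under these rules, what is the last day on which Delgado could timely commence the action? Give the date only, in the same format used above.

Taking the later of the act (21 September 2016) and discovery (9 August 2017), the claim accrued on 9 August 2017.
The untolled deadline — 54 months after 9 August 2017 — is 9 February 2022.
Because the pending related arbitration ran from 3 March 2021 to 7 November 2021, the deadline is extended by 249 days to 16 October 2022.

16 October 2022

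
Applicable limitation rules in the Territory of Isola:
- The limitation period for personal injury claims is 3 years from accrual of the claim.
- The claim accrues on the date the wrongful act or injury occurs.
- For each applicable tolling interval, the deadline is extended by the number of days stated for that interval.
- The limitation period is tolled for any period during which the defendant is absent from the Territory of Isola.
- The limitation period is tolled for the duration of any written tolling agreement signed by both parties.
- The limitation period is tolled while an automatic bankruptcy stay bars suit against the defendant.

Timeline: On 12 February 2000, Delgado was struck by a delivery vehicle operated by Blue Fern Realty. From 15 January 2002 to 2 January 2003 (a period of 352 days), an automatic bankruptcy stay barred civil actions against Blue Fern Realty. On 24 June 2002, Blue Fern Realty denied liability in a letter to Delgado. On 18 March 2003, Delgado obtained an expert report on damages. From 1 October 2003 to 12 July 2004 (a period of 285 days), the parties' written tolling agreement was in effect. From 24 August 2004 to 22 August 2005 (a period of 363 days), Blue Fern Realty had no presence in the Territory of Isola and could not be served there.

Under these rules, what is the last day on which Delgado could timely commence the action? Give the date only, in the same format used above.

8 November 2005

The limitation period began to run on 12 February 2000.
Adding the 3 years base period to 12 February 2000 gives a deadline of 12 February 2003, before any tolling.
The period was tolled for 352 days by the automatic bankruptcy stay (15 January 2002 to 2 January 2003), pushing the deadline to 30 January 2004.
The period was tolled for 285 days by the written tolling agreement (1 October 2003 to 12 July 2004), pushing the deadline to 10 November 2004.
The defendant's absence from the jurisdiction from 24 August 2004 to 22 August 2005 tolled the period for 363 days, extending the deadline to 8 November 2005.
The other events in the timeline have no effect on the limitation period under the stated rules.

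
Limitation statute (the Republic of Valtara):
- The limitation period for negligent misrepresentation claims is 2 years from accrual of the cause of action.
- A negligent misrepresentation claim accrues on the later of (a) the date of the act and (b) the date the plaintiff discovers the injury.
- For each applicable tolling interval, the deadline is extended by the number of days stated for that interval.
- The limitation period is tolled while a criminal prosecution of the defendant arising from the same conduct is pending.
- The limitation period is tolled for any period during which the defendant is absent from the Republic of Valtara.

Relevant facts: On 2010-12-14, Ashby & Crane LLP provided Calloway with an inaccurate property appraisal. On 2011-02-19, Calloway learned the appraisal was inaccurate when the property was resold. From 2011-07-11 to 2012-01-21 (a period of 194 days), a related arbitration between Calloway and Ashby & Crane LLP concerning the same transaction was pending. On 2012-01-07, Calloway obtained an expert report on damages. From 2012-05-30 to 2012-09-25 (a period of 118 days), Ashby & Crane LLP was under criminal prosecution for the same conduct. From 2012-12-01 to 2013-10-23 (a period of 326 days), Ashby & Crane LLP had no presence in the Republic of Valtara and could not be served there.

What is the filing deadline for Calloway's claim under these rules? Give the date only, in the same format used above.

The claim accrued on 2011-02-19 — the later of the 2010-12-14 act and the 2011-02-19 discovery.
2 years from 2011-02-19 is 2013-02-19.
The pending criminal prosecution from 2012-05-30 to 2012-09-25 tolled the period for 118 days, extending the deadline to 2013-06-17.
The defendant's absence from the jurisdiction from 2012-12-01 to 2013-10-23 tolled the period for 326 days, extending the deadline to 2014-05-09.
No stated provision tolls the period for a pending arbitration, so the interval from 2011-07-11 to 2012-01-21 has no effect on the deadline.
Nothing else in the chronology tolls or restarts the period.

2014-05-09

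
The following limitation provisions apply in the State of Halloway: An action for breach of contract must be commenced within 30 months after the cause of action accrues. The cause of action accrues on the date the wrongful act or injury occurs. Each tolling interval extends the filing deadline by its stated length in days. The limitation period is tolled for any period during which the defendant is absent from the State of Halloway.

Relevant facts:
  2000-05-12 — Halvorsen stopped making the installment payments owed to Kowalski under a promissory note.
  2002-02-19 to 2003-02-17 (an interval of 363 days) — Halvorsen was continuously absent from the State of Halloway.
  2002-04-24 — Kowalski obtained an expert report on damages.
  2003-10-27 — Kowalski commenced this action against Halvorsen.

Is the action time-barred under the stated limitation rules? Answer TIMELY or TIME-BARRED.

TIMELY

The limitation period began to run on 2000-05-12.
30 months from 2000-05-12 is 2002-11-12.
Because the defendant's absence from the jurisdiction ran from 2002-02-19 to 2003-02-17, the deadline is extended by 363 days to 2003-11-10.
None of the other events listed affects the running of the period under the stated rules.
The 2003-10-27 filing precedes the 2003-11-10 deadline; the claim is timely.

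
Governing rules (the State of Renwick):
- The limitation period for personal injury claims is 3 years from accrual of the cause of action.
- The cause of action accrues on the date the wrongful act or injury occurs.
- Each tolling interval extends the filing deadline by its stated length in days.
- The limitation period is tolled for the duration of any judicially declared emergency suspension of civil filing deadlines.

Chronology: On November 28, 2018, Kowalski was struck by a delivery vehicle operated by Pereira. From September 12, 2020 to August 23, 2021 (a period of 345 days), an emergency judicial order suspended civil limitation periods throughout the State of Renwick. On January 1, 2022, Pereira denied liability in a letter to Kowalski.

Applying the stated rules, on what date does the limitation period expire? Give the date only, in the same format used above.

The claim accrued on November 28, 2018, when the wrongful act occurred.
The untolled deadline — 3 years after November 28, 2018 — is November 28, 2021.
The emergency suspension of filing deadlines from September 12, 2020 to August 23, 2021 tolled the period for 345 days, extending the deadline to November 8, 2022.
None of the other events listed affects the running of the period under the stated rules.

November 8, 2022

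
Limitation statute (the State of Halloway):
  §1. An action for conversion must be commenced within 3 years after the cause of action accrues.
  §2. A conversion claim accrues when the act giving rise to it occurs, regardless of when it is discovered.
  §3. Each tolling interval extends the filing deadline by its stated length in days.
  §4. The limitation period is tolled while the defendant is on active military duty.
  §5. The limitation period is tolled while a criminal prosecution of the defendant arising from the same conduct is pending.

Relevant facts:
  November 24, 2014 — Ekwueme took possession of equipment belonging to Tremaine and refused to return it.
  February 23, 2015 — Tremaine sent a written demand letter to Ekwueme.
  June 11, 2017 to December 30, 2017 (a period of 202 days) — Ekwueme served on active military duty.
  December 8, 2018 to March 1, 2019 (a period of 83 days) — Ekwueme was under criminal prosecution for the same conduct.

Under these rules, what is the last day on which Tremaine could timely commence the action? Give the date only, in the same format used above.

The cause of action accrued on November 24, 2014, the date of the act.
3 years from November 24, 2014 is November 24, 2017.
Because the defendant's active military service ran from June 11, 2017 to December 30, 2017, the deadline is extended by 202 days to June 14, 2018.
By the time the pending criminal prosecution began on December 8, 2018, the limitation period had already expired on June 14, 2018; that interval cannot revive it.
The other events in the timeline have no effect on the limitation period under the stated rules.

June 14, 2018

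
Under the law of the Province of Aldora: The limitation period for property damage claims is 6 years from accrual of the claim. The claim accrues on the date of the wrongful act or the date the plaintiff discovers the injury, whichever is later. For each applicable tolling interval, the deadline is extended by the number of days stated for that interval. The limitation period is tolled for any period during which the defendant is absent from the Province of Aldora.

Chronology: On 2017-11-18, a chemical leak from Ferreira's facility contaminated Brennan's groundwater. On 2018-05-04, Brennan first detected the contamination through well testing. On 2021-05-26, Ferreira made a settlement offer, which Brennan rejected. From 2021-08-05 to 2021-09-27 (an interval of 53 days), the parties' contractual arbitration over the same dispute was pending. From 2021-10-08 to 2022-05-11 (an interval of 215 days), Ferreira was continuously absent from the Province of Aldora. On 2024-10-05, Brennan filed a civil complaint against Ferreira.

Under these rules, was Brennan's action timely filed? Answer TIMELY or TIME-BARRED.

TIMELY

Taking the later of the act (2017-11-18) and discovery (2018-05-04), the claim accrued on 2018-05-04.
6 years from 2018-05-04 is 2024-05-04.
The defendant's absence from the jurisdiction from 2021-10-08 to 2022-05-11 tolled the period for 215 days, extending the deadline to 2024-12-05.
The pending related arbitration from 2021-08-05 to 2021-09-27 does not toll the period, because no stated rule makes a pending arbitration a tolling event.
None of the other events listed affects the running of the period under the stated rules.
Brennan filed on 2024-10-05, before the 2024-12-05 deadline, so the action is timely.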